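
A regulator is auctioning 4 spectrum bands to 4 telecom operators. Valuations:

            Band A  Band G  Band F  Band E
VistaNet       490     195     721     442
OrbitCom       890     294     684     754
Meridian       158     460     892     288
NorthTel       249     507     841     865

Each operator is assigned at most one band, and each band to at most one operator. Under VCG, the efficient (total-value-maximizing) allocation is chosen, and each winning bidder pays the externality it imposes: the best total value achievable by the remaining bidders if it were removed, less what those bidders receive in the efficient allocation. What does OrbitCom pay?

OrbitCom pays $201M.

Efficient allocation: VistaNet→Band F ($721M), OrbitCom→Band A ($890M), Meridian→Band G ($460M), NorthTel→Band E ($865M); total welfare W = $2936M.
OrbitCom receives Band A at value $890M, so the others get W − 890 = $2046M.
Without OrbitCom: best allocation of the remaining 3 bidders over all 4 bands is VistaNet→Band A ($490M), Meridian→Band F ($892M), NorthTel→Band E ($865M), total $2247M.
VCG payment = (others' best without OrbitCom) − (others' welfare with OrbitCom) = 2247 − 2046 = $201M.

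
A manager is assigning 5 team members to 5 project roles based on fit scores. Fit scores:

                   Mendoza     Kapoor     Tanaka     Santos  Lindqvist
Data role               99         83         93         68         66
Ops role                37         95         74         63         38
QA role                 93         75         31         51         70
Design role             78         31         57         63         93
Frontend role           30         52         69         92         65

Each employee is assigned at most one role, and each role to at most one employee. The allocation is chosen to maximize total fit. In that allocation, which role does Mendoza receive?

Optimal: Mendoza→QA role (93 pts), Kapoor→Ops role (95 pts), Tanaka→Data role (93 pts), Santos→Frontend role (92 pts), Lindqvist→Design role (93 pts) — total 93+95+93+92+93 = 466 pts.
Column-greedy (each role in turn goes to its best remaining employee) gives 396 pts, worse by 70.
Next-best assignment: Mendoza→QA role, Kapoor→Data role, Tanaka→Ops role, Santos→Frontend role, Lindqvist→Design role = 435 pts.
Mendoza's own top role is Data role (99 pts), but forcing Mendoza→Data role and reassigning the rest optimally gives only 433 pts — worse by 33.

Mendoza receives QA role.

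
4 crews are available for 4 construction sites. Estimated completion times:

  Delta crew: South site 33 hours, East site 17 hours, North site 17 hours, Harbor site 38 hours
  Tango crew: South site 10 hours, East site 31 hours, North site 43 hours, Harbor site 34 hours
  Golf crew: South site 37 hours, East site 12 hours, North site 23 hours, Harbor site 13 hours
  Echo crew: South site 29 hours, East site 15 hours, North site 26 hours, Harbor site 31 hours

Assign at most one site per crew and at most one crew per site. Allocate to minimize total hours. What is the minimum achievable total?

Minimum total: 55 hours

This is the linear assignment problem.
Optimal: Delta crew→North site (17 hours), Tango crew→South site (10 hours), Golf crew→Harbor site (13 hours), Echo crew→East site (15 hours) — total 17+10+13+15 = 55 hours.
Min-entry greedy (repeatedly take the single cheapest remaining cell) gives 70 hours, worse by 15.
No other one-to-one assignment undercuts 55 hours.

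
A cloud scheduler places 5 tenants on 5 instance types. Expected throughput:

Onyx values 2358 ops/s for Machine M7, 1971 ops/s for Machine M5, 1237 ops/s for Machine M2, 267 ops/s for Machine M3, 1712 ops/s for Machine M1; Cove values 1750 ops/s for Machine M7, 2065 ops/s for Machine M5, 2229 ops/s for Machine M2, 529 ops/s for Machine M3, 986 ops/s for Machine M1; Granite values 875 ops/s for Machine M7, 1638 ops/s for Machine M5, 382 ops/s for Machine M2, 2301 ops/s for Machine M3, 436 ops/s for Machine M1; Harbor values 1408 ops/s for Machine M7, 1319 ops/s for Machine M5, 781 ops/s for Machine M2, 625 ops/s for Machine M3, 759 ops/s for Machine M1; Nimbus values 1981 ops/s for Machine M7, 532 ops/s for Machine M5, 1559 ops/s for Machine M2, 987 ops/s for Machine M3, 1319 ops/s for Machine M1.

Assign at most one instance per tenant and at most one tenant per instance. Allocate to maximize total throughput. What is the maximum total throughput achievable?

Max total: 9542 ops/s

Optimal: Onyx→Machine M1 (1712 ops/s), Cove→Machine M2 (2229 ops/s), Granite→Machine M3 (2301 ops/s), Harbor→Machine M5 (1319 ops/s), Nimbus→Machine M7 (1981 ops/s) — total 1712+2229+2301+1319+1981 = 9542 ops/s.
Max-entry greedy (repeatedly take the single best remaining cell) gives 9526 ops/s, worse by 16.
Next-best assignment: Onyx→Machine M7, Cove→Machine M2, Granite→Machine M3, Harbor→Machine M5, Nimbus→Machine M1 = 9526 ops/s.
Checked against all permutations: 9542 ops/s is optimal.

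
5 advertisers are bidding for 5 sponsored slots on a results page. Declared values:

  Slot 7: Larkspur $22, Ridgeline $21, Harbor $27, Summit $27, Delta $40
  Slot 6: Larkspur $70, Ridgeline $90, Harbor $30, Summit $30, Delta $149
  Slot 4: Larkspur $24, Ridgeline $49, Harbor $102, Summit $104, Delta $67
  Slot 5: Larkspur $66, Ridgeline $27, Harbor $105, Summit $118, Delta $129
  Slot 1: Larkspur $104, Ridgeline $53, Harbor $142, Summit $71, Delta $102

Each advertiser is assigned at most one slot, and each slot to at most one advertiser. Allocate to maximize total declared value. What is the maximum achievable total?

Optimal: Larkspur→Slot 1 ($104), Ridgeline→Slot 7 ($21), Harbor→Slot 4 ($102), Summit→Slot 5 ($118), Delta→Slot 6 ($149) — total 104+21+102+118+149 = $494.
Column-greedy (each slot in turn goes to its best remaining advertiser) gives $443, worse by 51.
Checked against all permutations: $494 is optimal.

Max total: $494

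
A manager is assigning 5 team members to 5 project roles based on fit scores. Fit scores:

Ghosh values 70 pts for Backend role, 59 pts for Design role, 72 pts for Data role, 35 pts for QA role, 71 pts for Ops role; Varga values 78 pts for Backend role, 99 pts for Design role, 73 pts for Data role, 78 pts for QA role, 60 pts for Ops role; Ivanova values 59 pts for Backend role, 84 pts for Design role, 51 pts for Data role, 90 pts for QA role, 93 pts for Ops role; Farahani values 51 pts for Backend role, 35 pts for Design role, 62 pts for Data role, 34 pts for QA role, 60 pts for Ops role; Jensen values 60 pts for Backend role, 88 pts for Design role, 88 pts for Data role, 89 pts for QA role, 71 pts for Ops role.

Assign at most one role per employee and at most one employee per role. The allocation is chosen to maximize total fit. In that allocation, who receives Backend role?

Optimal: Ghosh→Backend role (70 pts), Varga→Design role (99 pts), Ivanova→Ops role (93 pts), Farahani→Data role (62 pts), Jensen→QA role (89 pts) — total 70+99+93+62+89 = 413 pts.
Max-entry greedy (repeatedly take the single best remaining cell) gives 404 pts, worse by 9.
Next-best assignment: Ghosh→Backend role, Varga→Design role, Ivanova→QA role, Farahani→Ops role, Jensen→Data role = 407 pts.
Ghosh's own top role is Data role (72 pts), but forcing Ghosh→Data role and reassigning the rest optimally gives only 404 pts — worse by 9.

Ghosh receives Backend role.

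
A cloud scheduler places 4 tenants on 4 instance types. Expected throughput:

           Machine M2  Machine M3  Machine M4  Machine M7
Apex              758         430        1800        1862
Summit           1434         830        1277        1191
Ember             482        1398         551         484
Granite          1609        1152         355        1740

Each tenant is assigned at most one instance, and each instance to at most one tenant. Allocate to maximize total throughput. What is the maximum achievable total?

This is a one-to-one assignment (maximum-weight bipartite matching).
Optimal: Apex→Machine M4 (1800 ops/s), Summit→Machine M2 (1434 ops/s), Ember→Machine M3 (1398 ops/s), Granite→Machine M7 (1740 ops/s) — total 1800+1434+1398+1740 = 6372 ops/s.
Row-greedy (each tenant in turn takes its best remaining instance) gives 5049 ops/s, worse by 1323.
No other one-to-one assignment exceeds 6372 ops/s.

Max total: 6372 ops/s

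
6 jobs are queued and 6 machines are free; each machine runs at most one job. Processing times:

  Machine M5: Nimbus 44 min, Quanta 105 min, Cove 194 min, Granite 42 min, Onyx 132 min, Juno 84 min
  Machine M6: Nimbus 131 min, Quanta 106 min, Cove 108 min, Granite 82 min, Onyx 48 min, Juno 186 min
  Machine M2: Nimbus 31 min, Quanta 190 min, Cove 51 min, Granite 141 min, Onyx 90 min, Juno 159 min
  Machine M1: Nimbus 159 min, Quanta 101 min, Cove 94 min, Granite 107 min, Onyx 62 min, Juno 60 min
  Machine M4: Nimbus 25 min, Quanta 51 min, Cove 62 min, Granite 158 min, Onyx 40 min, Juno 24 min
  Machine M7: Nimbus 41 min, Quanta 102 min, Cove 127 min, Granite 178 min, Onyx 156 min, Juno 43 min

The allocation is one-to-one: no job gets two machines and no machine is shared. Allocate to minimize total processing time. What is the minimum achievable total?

Optimal: Nimbus→Machine M7 (41 min), Quanta→Machine M4 (51 min), Cove→Machine M2 (51 min), Granite→Machine M5 (42 min), Onyx→Machine M6 (48 min), Juno→Machine M1 (60 min) — total 41+51+51+42+48+60 = 293 min.
Row-greedy (each job in turn takes its cheapest remaining machine) gives 310 min, worse by 17.
Next-best assignment: Nimbus→Machine M7, Quanta→Machine M1, Cove→Machine M2, Granite→Machine M5, Onyx→Machine M6, Juno→Machine M4 = 307 min.

Min total: 293 min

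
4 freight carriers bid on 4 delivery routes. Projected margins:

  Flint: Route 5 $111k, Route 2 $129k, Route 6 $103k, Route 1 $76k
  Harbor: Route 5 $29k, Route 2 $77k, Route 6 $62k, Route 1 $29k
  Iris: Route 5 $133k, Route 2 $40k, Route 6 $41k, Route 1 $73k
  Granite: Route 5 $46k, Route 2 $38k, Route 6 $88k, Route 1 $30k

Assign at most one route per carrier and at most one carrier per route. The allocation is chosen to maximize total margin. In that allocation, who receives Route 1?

This is the linear assignment problem.
Optimal: Flint→Route 2 ($129k), Harbor→Route 1 ($29k), Iris→Route 5 ($133k), Granite→Route 6 ($88k) — total 129+29+133+88 = $379k.
Row-greedy (each carrier in turn takes its best remaining route) gives $354k, worse by 25.
Harbor's own top route is Route 2 ($77k), but forcing Harbor→Route 2 and reassigning the rest optimally gives only $374k — worse by 5.

Harbor receives Route 1.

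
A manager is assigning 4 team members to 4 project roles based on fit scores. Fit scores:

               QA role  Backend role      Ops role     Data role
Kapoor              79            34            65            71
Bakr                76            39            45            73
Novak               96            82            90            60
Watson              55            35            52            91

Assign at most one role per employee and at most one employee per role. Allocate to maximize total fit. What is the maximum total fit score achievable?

Optimal: Kapoor→Ops role (65 pts), Bakr→QA role (76 pts), Novak→Backend role (82 pts), Watson→Data role (91 pts) — total 65+76+82+91 = 314 pts.
Max-entry greedy (repeatedly take the single best remaining cell) gives 291 pts, worse by 23.
Next-best assignment: Kapoor→QA role, Bakr→Backend role, Novak→Ops role, Watson→Data role = 299 pts.
No other one-to-one assignment exceeds 314 pts.

Max total: 314 pts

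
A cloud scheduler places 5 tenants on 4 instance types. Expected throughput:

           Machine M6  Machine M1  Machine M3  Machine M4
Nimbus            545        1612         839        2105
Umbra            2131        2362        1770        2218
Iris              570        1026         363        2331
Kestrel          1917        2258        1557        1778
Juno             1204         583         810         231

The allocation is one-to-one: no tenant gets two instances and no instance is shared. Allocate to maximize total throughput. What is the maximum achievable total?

This is the linear assignment problem.
Optimal: Umbra→Machine M6 (2131 ops/s), Nimbus→Machine M1 (1612 ops/s), Kestrel→Machine M3 (1557 ops/s), Iris→Machine M4 (2331 ops/s) — total 2131+1612+1557+2331 = 7631 ops/s.
Max-entry greedy (repeatedly take the single best remaining cell) gives 7449 ops/s, worse by 182.

Max total: 7631 ops/s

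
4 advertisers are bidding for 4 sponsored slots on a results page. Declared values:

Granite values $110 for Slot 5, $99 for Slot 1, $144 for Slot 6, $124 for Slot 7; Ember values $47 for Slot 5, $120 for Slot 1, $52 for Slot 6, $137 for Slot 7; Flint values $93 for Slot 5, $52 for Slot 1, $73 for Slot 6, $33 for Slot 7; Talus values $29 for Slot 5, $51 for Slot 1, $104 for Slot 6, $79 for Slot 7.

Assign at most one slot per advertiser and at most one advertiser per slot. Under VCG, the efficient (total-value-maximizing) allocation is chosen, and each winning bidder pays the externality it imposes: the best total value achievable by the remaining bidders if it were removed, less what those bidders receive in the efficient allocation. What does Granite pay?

Efficient allocation: Granite→Slot 7 ($124), Ember→Slot 1 ($120), Flint→Slot 5 ($93), Talus→Slot 6 ($104); total welfare W = $441.
Granite receives Slot 7 at value $124, so the others get W − 124 = $317.
Without Granite: best allocation of the remaining 3 bidders over all 4 slots is Ember→Slot 7 ($137), Flint→Slot 5 ($93), Talus→Slot 6 ($104), total $334.
VCG payment = (others' best without Granite) − (others' welfare with Granite) = 334 − 317 = $17.

Granite pays $17.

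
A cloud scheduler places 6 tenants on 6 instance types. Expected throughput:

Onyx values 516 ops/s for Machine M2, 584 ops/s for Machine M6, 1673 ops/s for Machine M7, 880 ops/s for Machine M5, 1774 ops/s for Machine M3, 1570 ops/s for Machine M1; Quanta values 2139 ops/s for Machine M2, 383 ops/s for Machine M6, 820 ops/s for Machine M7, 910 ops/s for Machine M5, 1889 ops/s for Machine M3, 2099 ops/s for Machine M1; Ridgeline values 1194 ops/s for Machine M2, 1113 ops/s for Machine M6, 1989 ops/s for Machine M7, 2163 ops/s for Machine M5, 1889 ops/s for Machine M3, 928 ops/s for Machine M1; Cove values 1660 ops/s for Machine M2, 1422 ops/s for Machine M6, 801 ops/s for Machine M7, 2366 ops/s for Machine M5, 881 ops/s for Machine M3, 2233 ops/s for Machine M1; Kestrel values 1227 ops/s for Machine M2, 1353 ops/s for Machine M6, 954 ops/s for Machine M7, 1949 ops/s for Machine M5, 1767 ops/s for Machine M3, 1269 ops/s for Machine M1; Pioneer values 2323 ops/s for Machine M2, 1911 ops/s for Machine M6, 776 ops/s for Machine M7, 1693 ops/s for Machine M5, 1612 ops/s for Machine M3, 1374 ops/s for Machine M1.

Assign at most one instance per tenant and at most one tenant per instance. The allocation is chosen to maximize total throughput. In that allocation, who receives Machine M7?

Ridgeline receives Machine M7.

This is the linear assignment problem.
Optimal: Onyx→Machine M3 (1774 ops/s), Quanta→Machine M2 (2139 ops/s), Ridgeline→Machine M7 (1989 ops/s), Cove→Machine M1 (2233 ops/s), Kestrel→Machine M5 (1949 ops/s), Pioneer→Machine M6 (1911 ops/s) — total 1774+2139+1989+2233+1949+1911 = 11995 ops/s.
Next-best assignment: Onyx→Machine M3, Quanta→Machine M1, Ridgeline→Machine M7, Cove→Machine M5, Kestrel→Machine M6, Pioneer→Machine M2 = 11904 ops/s.
Every other assignment is strictly worse.
Ridgeline's own top instance is Machine M5 (2163 ops/s), but forcing Ridgeline→Machine M5 and reassigning the rest optimally gives only 11886 ops/s — worse by 109.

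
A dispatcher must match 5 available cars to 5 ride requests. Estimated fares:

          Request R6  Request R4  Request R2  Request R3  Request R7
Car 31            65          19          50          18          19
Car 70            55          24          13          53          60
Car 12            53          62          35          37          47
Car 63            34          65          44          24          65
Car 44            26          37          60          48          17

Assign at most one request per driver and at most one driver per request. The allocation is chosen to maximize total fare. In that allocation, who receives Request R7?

Optimal: Car 31→Request R6 ($65), Car 70→Request R3 ($53), Car 12→Request R4 ($62), Car 63→Request R7 ($65), Car 44→Request R2 ($60) — total 65+53+62+65+60 = $305.
Column-greedy (each request in turn goes to its best remaining driver) gives $290, worse by 15.
Next-best assignment: Car 31→Request R6, Car 70→Request R3, Car 12→Request R7, Car 63→Request R4, Car 44→Request R2 = $290.
Swapping Car 12↔Car 70 (Car 12→Request R3 $37, Car 70→Request R4 $24) loses 54.
Checked against all permutations: $305 is optimal.
Car 63's own top request is Request R4 ($65), but forcing Car 63→Request R4 and reassigning the rest optimally gives only $290 — worse by 15.

Car 63 receives Request R7.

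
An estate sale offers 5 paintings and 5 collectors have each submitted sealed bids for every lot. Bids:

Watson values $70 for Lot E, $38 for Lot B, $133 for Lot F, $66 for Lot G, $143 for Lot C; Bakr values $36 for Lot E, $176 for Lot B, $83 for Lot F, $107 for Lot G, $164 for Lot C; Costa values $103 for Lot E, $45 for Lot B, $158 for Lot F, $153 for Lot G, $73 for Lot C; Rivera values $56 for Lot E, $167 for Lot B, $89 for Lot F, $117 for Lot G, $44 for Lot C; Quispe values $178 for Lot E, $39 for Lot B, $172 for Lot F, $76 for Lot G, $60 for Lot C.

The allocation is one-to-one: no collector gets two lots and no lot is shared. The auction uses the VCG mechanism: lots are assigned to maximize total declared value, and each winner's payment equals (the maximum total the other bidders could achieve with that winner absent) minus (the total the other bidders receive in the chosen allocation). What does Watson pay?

Efficient allocation: Watson→Lot F ($133), Bakr→Lot C ($164), Costa→Lot G ($153), Rivera→Lot B ($167), Quispe→Lot E ($178); total welfare W = $795.
Watson receives Lot F at value $133, so the others get W − 133 = $662.
Without Watson: best allocation of the remaining 4 bidders over all 5 lots is Bakr→Lot C ($164), Costa→Lot F ($158), Rivera→Lot B ($167), Quispe→Lot E ($178), total $667.
VCG payment = (others' best without Watson) − (others' welfare with Watson) = 667 − 662 = $5.

Watson pays $5.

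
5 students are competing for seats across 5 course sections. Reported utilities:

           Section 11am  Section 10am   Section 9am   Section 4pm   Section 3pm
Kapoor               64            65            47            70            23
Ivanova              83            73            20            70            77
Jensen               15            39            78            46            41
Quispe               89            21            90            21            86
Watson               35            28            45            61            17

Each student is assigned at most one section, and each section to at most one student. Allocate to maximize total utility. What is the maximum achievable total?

Optimal: Kapoor→Section 10am (65 points), Ivanova→Section 11am (83 points), Jensen→Section 9am (78 points), Quispe→Section 3pm (86 points), Watson→Section 4pm (61 points) — total 65+83+78+86+61 = 373 points.
Row-greedy (each student in turn takes its best remaining section) gives 345 points, worse by 28.

Maximum total: 373 points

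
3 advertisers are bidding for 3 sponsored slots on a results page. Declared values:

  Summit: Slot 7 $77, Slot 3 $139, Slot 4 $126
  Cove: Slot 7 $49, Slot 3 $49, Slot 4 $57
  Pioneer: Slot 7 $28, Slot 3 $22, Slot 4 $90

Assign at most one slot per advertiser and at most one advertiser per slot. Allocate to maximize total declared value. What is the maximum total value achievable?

This is the linear assignment problem.
Optimal: Summit→Slot 3 ($139), Cove→Slot 7 ($49), Pioneer→Slot 4 ($90) — total 139+49+90 = $278.
Swapping Cove↔Pioneer (Cove→Slot 4 $57, Pioneer→Slot 7 $28) loses 54.
Every other assignment is strictly worse.

Max total: $278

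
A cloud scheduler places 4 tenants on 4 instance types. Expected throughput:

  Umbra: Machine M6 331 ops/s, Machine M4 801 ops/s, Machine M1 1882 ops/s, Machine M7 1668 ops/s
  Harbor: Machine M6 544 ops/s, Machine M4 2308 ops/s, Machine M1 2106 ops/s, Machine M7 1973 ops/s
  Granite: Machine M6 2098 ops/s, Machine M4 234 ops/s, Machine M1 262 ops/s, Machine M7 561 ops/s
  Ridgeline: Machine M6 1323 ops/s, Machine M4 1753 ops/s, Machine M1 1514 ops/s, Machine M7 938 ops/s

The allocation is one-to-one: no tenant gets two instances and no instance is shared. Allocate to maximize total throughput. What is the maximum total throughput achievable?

Maximum total: 7706 ops/s

This is a one-to-one assignment (maximum-weight bipartite matching).
Optimal: Umbra→Machine M1 (1882 ops/s), Harbor→Machine M7 (1973 ops/s), Granite→Machine M6 (2098 ops/s), Ridgeline→Machine M4 (1753 ops/s) — total 1882+1973+2098+1753 = 7706 ops/s.
Max-entry greedy (repeatedly take the single best remaining cell) gives 7226 ops/s, worse by 480.
Every other assignment is strictly worse.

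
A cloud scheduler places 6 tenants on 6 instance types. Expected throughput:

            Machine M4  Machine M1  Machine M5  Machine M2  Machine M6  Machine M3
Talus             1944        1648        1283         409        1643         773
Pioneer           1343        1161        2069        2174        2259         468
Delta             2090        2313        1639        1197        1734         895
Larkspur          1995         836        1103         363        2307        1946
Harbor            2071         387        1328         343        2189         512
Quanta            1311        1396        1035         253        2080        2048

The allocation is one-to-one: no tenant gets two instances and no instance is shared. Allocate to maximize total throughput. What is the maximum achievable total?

Optimal: Talus→Machine M5 (1283 ops/s), Pioneer→Machine M2 (2174 ops/s), Delta→Machine M1 (2313 ops/s), Larkspur→Machine M6 (2307 ops/s), Harbor→Machine M4 (2071 ops/s), Quanta→Machine M3 (2048 ops/s) — total 1283+2174+2313+2307+2071+2048 = 12196 ops/s.

Maximum total: 12196 ops/s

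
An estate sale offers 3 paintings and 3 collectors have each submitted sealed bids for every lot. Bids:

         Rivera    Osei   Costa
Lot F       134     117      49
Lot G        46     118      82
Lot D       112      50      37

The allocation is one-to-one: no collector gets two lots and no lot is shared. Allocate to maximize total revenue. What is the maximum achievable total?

Maximum total: $311

This is the linear assignment problem.
Optimal: Rivera→Lot D ($112), Osei→Lot F ($117), Costa→Lot G ($82) — total 112+117+82 = $311.
Max-entry greedy (repeatedly take the single best remaining cell) gives $289, worse by 22.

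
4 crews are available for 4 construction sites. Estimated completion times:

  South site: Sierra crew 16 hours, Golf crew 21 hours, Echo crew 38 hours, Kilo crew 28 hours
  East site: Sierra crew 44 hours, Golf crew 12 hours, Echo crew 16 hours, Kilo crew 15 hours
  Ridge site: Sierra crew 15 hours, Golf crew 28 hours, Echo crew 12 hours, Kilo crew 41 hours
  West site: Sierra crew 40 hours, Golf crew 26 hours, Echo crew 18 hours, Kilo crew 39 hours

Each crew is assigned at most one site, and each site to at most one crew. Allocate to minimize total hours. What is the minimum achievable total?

Min total: 69 hours

This is a one-to-one assignment (minimum-cost bipartite matching).
Optimal: Sierra crew→South site (16 hours), Golf crew→West site (26 hours), Echo crew→Ridge site (12 hours), Kilo crew→East site (15 hours) — total 16+26+12+15 = 69 hours.
Min-entry greedy (repeatedly take the single cheapest remaining cell) gives 79 hours, worse by 10.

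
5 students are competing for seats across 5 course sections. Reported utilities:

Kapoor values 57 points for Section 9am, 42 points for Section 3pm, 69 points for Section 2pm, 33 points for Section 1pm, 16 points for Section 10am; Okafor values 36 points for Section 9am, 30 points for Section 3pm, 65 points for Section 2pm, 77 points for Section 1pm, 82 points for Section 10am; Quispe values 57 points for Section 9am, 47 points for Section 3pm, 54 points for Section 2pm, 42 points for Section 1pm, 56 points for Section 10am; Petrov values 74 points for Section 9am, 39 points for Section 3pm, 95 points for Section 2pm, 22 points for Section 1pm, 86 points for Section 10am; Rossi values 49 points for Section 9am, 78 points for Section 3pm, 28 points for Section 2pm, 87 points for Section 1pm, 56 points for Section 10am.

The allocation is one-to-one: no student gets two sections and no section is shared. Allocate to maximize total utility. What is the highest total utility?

Optimal: Kapoor→Section 9am (57 points), Okafor→Section 10am (82 points), Quispe→Section 3pm (47 points), Petrov→Section 2pm (95 points), Rossi→Section 1pm (87 points) — total 57+82+47+95+87 = 368 points.
Column-greedy (each section in turn goes to its best remaining student) gives 354 points, worse by 14.

Maximum total: 368 points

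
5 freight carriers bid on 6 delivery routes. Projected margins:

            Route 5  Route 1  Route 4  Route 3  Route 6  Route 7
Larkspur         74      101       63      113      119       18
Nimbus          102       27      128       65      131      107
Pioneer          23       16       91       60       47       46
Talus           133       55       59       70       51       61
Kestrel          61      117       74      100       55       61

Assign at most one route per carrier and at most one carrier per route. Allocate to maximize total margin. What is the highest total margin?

Optimal: Larkspur→Route 3 ($113k), Nimbus→Route 6 ($131k), Pioneer→Route 4 ($91k), Talus→Route 5 ($133k), Kestrel→Route 1 ($117k) — total 113+131+91+133+117 = $585k.
Column-greedy (each route in turn goes to its best remaining carrier) gives $538k, worse by 47.
Next-best assignment: Larkspur→Route 6, Nimbus→Route 7, Pioneer→Route 4, Talus→Route 5, Kestrel→Route 1 = $567k.
Swapping Larkspur↔Nimbus (Larkspur→Route 6 $119k, Nimbus→Route 3 $65k) loses 60.
No other one-to-one assignment exceeds $585k.

Maximum total: $585k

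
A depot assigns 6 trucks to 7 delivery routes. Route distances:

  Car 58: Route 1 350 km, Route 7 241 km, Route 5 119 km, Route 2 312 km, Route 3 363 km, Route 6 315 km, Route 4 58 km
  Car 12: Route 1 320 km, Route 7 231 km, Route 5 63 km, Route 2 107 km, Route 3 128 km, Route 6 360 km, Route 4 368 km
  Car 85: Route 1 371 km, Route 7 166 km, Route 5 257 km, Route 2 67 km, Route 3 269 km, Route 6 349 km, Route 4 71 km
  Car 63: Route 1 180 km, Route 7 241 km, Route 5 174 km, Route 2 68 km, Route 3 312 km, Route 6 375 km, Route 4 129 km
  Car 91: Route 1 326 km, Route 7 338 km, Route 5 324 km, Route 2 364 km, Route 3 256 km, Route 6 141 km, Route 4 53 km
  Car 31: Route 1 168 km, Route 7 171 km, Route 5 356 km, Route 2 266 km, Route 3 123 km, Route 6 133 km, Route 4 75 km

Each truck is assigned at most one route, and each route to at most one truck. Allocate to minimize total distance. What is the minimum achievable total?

Min total: 619 km

Optimal: Car 58→Route 4 (58 km), Car 12→Route 5 (63 km), Car 85→Route 7 (166 km), Car 63→Route 2 (68 km), Car 91→Route 6 (141 km), Car 31→Route 3 (123 km) — total 58+63+166+68+141+123 = 619 km.
Min-entry greedy (repeatedly take the single cheapest remaining cell) gives 727 km, worse by 108.
Next-best assignment: Car 58→Route 4, Car 12→Route 5, Car 85→Route 2, Car 63→Route 1, Car 91→Route 6, Car 31→Route 3 = 632 km.
Every other assignment is strictly worse.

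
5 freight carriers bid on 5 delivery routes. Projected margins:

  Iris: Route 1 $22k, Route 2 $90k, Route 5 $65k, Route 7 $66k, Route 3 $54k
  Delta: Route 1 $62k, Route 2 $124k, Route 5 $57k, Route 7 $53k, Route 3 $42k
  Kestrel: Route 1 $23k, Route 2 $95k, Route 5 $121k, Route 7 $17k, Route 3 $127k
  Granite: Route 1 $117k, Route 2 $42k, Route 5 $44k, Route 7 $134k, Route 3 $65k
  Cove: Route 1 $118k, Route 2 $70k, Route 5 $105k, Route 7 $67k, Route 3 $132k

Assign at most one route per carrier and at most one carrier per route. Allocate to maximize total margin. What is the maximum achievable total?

This is a one-to-one assignment (maximum-weight bipartite matching).
Optimal: Iris→Route 5 ($65k), Delta→Route 2 ($124k), Kestrel→Route 3 ($127k), Granite→Route 7 ($134k), Cove→Route 1 ($118k) — total 65+124+127+134+118 = $568k.
Column-greedy (each route in turn goes to its best remaining carrier) gives $551k, worse by 17.
Next-best assignment: Iris→Route 7, Delta→Route 2, Kestrel→Route 5, Granite→Route 1, Cove→Route 3 = $560k.
Checked against all permutations: $568k is optimal.

Maximum total: $568k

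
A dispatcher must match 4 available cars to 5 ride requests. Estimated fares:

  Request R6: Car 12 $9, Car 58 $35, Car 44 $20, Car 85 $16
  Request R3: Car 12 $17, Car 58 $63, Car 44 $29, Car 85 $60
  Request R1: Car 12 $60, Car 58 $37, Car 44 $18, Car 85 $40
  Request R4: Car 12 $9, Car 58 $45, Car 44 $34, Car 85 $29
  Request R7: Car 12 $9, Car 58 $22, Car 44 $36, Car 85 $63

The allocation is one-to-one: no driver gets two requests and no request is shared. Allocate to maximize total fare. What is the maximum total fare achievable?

Optimal: Car 12→Request R1 ($60), Car 58→Request R3 ($63), Car 44→Request R4 ($34), Car 85→Request R7 ($63) — total 60+63+34+63 = $220.
Row-greedy (each driver in turn takes its best remaining request) gives $188, worse by 32.

Maximum total: $220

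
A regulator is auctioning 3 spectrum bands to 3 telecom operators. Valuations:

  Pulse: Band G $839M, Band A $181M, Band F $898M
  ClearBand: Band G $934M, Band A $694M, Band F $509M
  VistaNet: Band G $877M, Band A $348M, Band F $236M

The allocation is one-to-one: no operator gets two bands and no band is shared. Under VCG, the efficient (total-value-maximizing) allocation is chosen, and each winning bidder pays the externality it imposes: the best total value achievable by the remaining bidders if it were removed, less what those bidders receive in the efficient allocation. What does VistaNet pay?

Efficient allocation: Pulse→Band F ($898M), ClearBand→Band A ($694M), VistaNet→Band G ($877M); total welfare W = $2469M.
VistaNet receives Band G at value $877M, so the others get W − 877 = $1592M.
Without VistaNet: best allocation of the remaining 2 bidders over all 3 bands is Pulse→Band F ($898M), ClearBand→Band G ($934M), total $1832M.
VCG payment = (others' best without VistaNet) − (others' welfare with VistaNet) = 1832 − 1592 = $240M.

VistaNet pays $240M.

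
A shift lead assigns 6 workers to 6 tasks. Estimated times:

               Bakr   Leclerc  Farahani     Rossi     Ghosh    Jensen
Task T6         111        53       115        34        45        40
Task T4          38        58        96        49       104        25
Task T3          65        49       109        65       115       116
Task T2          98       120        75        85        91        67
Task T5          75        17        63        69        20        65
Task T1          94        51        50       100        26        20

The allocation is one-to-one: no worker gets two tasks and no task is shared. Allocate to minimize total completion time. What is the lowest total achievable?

Min total: 236 min

This is a one-to-one assignment (minimum-cost bipartite matching).
Optimal: Bakr→Task T4 (38 min), Leclerc→Task T3 (49 min), Farahani→Task T2 (75 min), Rossi→Task T6 (34 min), Ghosh→Task T5 (20 min), Jensen→Task T1 (20 min) — total 38+49+75+34+20+20 = 236 min.
Column-greedy (each task in turn goes to its cheapest remaining worker) gives 297 min, worse by 61.
Next-best assignment: Bakr→Task T3, Leclerc→Task T5, Farahani→Task T2, Rossi→Task T6, Ghosh→Task T1, Jensen→Task T4 = 242 min.
Swapping Ghosh↔Bakr (Ghosh→Task T4 104 min, Bakr→Task T5 75 min) adds 121.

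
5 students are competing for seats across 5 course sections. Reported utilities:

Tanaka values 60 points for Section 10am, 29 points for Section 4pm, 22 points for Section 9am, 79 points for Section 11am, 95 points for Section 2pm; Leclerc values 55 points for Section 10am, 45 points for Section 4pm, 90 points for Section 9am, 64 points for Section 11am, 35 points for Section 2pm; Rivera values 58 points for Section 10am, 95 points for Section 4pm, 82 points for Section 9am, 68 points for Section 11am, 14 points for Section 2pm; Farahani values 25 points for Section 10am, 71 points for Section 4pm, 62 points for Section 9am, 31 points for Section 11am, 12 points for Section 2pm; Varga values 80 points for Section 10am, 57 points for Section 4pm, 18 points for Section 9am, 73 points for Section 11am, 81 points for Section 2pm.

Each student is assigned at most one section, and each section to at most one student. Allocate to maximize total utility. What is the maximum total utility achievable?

Optimal: Tanaka→Section 2pm (95 points), Leclerc→Section 9am (90 points), Rivera→Section 11am (68 points), Farahani→Section 4pm (71 points), Varga→Section 10am (80 points) — total 95+90+68+71+80 = 404 points.
Max-entry greedy (repeatedly take the single best remaining cell) gives 391 points, worse by 13.
Checked against all permutations: 404 points is optimal.

Max total: 404 points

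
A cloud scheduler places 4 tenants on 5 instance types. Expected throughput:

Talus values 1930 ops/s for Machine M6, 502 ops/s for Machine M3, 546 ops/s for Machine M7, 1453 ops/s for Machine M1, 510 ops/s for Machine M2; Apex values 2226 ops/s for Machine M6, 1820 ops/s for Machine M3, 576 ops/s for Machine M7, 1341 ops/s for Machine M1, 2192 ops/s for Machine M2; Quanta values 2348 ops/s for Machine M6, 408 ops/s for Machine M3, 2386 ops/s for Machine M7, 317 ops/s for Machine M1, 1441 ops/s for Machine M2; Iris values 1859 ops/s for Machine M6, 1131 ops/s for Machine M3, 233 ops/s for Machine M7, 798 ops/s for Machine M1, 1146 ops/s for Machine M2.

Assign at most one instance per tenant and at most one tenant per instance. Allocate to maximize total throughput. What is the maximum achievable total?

Maximum total: 7890 ops/s

Optimal: Talus→Machine M1 (1453 ops/s), Apex→Machine M2 (2192 ops/s), Quanta→Machine M7 (2386 ops/s), Iris→Machine M6 (1859 ops/s) — total 1453+2192+2386+1859 = 7890 ops/s.
Column-greedy (each instance in turn goes to its best remaining tenant) gives 5512 ops/s, worse by 2378.
Checked against all permutations: 7890 ops/s is optimal.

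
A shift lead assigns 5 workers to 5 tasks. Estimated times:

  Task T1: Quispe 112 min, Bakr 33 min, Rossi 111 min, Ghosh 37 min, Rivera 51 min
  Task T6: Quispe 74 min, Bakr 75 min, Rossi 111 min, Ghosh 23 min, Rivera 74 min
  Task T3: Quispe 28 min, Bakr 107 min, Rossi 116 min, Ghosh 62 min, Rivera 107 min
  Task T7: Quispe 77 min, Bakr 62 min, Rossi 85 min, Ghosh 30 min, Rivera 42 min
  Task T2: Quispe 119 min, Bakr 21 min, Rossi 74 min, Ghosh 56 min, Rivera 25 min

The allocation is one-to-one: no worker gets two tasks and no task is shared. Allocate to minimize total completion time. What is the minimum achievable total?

Min total: 194 min

Treat this as an assignment problem: match each worker to one task.
Optimal: Quispe→Task T3 (28 min), Bakr→Task T1 (33 min), Rossi→Task T7 (85 min), Ghosh→Task T6 (23 min), Rivera→Task T2 (25 min) — total 28+33+85+23+25 = 194 min.
Column-greedy (each task in turn goes to its cheapest remaining worker) gives 200 min, worse by 6.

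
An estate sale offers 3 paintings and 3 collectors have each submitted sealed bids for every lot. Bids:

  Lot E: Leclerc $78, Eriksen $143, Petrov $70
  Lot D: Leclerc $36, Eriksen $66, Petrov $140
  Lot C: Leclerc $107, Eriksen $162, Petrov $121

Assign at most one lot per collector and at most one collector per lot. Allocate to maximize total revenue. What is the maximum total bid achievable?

Optimal: Leclerc→Lot C ($107), Eriksen→Lot E ($143), Petrov→Lot D ($140) — total 107+143+140 = $390.

Max total: $390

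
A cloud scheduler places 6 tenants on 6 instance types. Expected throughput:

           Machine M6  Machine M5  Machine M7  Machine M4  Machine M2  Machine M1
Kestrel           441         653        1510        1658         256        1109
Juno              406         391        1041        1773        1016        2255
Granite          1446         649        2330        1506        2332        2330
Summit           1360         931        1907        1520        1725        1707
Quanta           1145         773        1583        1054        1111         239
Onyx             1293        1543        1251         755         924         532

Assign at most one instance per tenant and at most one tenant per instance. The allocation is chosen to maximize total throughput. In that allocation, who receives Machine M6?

Quanta receives Machine M6.

Optimal: Kestrel→Machine M4 (1658 ops/s), Juno→Machine M1 (2255 ops/s), Granite→Machine M2 (2332 ops/s), Summit→Machine M7 (1907 ops/s), Quanta→Machine M6 (1145 ops/s), Onyx→Machine M5 (1543 ops/s) — total 1658+2255+2332+1907+1145+1543 = 10840 ops/s.
Column-greedy (each instance in turn goes to its best remaining tenant) gives 8889 ops/s, worse by 1951.
Next-best assignment: Kestrel→Machine M4, Juno→Machine M1, Granite→Machine M2, Summit→Machine M6, Quanta→Machine M7, Onyx→Machine M5 = 10731 ops/s.
Swapping Onyx↔Kestrel (Onyx→Machine M4 755 ops/s, Kestrel→Machine M5 653 ops/s) loses 1793.
Quanta's own top instance is Machine M7 (1583 ops/s), but forcing Quanta→Machine M7 and reassigning the rest optimally gives only 10731 ops/s — worse by 109.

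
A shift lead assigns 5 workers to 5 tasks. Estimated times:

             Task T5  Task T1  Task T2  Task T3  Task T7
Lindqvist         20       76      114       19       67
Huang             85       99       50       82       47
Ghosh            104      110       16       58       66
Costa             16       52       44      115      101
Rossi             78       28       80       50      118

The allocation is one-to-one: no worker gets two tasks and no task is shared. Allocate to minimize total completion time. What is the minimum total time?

Treat this as an assignment problem: match each worker to one task.
Optimal: Lindqvist→Task T3 (19 min), Huang→Task T7 (47 min), Ghosh→Task T2 (16 min), Costa→Task T5 (16 min), Rossi→Task T1 (28 min) — total 19+47+16+16+28 = 126 min.
Next-best assignment: Lindqvist→Task T3, Huang→Task T2, Ghosh→Task T7, Costa→Task T5, Rossi→Task T1 = 179 min.
No other one-to-one assignment undercuts 126 min.

Minimum total: 126 min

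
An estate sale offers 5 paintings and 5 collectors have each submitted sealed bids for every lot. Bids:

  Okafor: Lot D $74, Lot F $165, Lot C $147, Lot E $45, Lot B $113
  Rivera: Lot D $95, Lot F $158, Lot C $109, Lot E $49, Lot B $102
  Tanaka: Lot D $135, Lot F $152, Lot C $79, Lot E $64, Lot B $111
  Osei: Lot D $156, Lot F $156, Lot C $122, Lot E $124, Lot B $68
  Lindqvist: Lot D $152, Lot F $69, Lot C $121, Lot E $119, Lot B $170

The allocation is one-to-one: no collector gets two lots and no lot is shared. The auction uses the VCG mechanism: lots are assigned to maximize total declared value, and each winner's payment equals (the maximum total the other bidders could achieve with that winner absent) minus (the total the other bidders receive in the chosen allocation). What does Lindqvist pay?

Efficient allocation: Okafor→Lot C ($147), Rivera→Lot F ($158), Tanaka→Lot D ($135), Osei→Lot E ($124), Lindqvist→Lot B ($170); total welfare W = $734.
Lindqvist receives Lot B at value $170, so the others get W − 170 = $564.
Without Lindqvist: best allocation of the remaining 4 bidders over all 5 lots is Okafor→Lot C ($147), Rivera→Lot F ($158), Tanaka→Lot B ($111), Osei→Lot D ($156), total $572.
VCG payment = (others' best without Lindqvist) − (others' welfare with Lindqvist) = 572 − 564 = $8.

Lindqvist pays $8.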